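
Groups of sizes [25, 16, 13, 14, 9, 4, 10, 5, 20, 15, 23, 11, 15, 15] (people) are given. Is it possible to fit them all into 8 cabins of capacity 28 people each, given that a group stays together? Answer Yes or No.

Yes

A valid assignment using 8 cabins:
  cabin 1: 25 = 25
  cabin 2: 23 + 5 = 28
  cabin 3: 20 + 4 = 24
  cabin 4: 16 + 11 = 27
  cabin 5: 15 + 13 = 28
  cabin 6: 15 + 10 = 25
  cabin 7: 15 + 9 = 24
  cabin 8: 14 = 14
Every load is within 28 people, so 8 cabins suffice.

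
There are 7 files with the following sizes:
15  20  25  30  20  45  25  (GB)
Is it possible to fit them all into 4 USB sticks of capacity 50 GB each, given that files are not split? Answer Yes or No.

A valid assignment using 4 USB sticks:
  USB stick 1: 45 = 45
  USB stick 2: 30 + 20 = 50
  USB stick 3: 25 + 25 = 50
  USB stick 4: 20 + 15 = 35
Every load is within 50 GB, so 4 USB sticks suffice.

Yes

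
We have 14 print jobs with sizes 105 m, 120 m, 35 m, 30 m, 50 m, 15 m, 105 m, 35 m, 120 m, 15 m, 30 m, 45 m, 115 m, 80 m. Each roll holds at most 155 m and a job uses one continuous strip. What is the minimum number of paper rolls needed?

Total = 120 + 120 + 115 + 105 + 105 + 80 + 50 + 45 + 35 + 35 + 30 + 30 + 15 + 15 = 900 m.
Lower bound: ⌈900/155⌉ = 6 paper rolls.
A packing using 6 paper rolls:
  roll 1: 120 + 35 = 155
  roll 2: 120 + 35 = 155
  roll 3: 115 + 30 = 145
  roll 4: 105 + 50 = 155
  roll 5: 105 + 45 = 150
  roll 6: 80 + 30 + 15 + 15 = 140
This matches the lower bound, so 6 is optimal.

6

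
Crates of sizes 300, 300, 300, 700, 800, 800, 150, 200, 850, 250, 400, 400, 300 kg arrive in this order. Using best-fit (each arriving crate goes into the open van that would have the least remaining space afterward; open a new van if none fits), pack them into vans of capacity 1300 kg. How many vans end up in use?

5

  300 → van 1 (new)  [load 300/1300]
  300 → van 1  [load 600/1300]
  300 → van 1  [load 900/1300]
  700 → van 2 (new)  [load 700/1300]
  800 → van 3 (new)  [load 800/1300]
  800 → van 4 (new)  [load 800/1300]
  150 → van 1  [load 1050/1300]
  200 → van 1  [load 1250/1300]
  850 → van 5 (new)  [load 850/1300]
  250 → van 5  [load 1100/1300]
  400 → van 3  [load 1200/1300]
  400 → van 4  [load 1200/1300]
  300 → van 2  [load 1000/1300]
5 vans opened.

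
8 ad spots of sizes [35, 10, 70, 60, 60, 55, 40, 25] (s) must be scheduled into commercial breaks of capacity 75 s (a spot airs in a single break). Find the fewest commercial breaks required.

Total = 70 + 60 + 60 + 55 + 40 + 35 + 25 + 10 = 355 s.
Lower bound: ⌈355/75⌉ = 5 commercial breaks.
A packing using 6 commercial breaks:
  break 1: 70 = 70
  break 2: 60 + 10 = 70
  break 3: 60 = 60
  break 4: 55 = 55
  break 5: 40 + 35 = 75
  break 6: 25 = 25
No arrangement into 5 commercial breaks stays within capacity, so 6 is optimal.

6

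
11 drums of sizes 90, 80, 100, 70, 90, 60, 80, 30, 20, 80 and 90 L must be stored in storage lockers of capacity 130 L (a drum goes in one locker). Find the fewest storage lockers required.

8

Total = 100 + 90 + 90 + 90 + 80 + 80 + 80 + 70 + 60 + 30 + 20 = 790 L.
Lower bound: ⌈790/130⌉ = 7 storage lockers.
Also, 8 drums each exceed 65 L, and no two of those can share a locker, so at least 8 storage lockers are needed.
A packing using 8 storage lockers:
  locker 1: 100 + 30 = 130
  locker 2: 90 + 20 = 110
  locker 3: 90 = 90
  locker 4: 90 = 90
  locker 5: 80 = 80
  locker 6: 80 = 80
  locker 7: 80 = 80
  locker 8: 70 + 60 = 130
This matches the lower bound, so 8 is optimal.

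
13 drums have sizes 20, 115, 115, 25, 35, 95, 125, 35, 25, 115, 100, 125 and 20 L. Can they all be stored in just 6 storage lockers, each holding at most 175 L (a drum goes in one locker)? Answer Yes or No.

No

Total = 950 L; ⌈950/175⌉ = 6.
7 drums each exceed half the capacity and cannot share a locker, forcing at least 7 storage lockers.
At least 7 storage lockers are required, but only 6 are allowed.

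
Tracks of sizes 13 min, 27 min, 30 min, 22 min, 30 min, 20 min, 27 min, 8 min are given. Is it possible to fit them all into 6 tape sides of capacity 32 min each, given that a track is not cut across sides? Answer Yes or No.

Total = 177 min; ⌈177/32⌉ = 6.
The bound of 6 does not rule out 6, but exhaustive search shows no assignment into 6 tape sides of capacity 32 min exists — the minimum is 7.

No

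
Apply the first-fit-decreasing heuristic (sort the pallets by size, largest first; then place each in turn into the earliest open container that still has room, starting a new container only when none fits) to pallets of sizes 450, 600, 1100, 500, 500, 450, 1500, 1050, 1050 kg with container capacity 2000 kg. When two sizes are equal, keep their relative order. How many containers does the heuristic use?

4

Sorted descending: 1500, 1100, 1050, 1050, 600, 500, 500, 450, 450.
  1500 → container 1 (new)  [load 1500/2000]
  1100 → container 2 (new)  [load 1100/2000]
  1050 → container 3 (new)  [load 1050/2000]
  1050 → container 4 (new)  [load 1050/2000]
  600 → container 2  [load 1700/2000]
  500 → container 1  [load 2000/2000]
  500 → container 3  [load 1550/2000]
  450 → container 3  [load 2000/2000]
  450 → container 4  [load 1500/2000]
4 containers opened.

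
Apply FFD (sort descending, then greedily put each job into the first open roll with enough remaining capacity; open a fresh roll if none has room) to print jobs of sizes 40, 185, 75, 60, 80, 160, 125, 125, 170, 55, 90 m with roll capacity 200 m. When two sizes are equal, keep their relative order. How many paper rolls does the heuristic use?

Sorted descending: 185, 170, 160, 125, 125, 90, 80, 75, 60, 55, 40.
  185 → roll 1 (new)  [load 185/200]
  170 → roll 2 (new)  [load 170/200]
  160 → roll 3 (new)  [load 160/200]
  125 → roll 4 (new)  [load 125/200]
  125 → roll 5 (new)  [load 125/200]
  90 → roll 6 (new)  [load 90/200]
  80 → roll 6  [load 170/200]
  75 → roll 4  [load 200/200]
  60 → roll 5  [load 185/200]
  55 → roll 7 (new)  [load 55/200]
  40 → roll 3  [load 200/200]
7 paper rolls opened.

7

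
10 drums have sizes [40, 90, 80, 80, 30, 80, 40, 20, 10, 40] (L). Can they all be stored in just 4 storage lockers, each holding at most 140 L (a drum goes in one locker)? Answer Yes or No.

A valid assignment using 4 storage lockers:
  locker 1: 90 + 40 + 10 = 140
  locker 2: 80 + 40 + 20 = 140
  locker 3: 80 + 40 = 120
  locker 4: 80 + 30 = 110
Every load is within 140 L, so 4 storage lockers suffice.

Yes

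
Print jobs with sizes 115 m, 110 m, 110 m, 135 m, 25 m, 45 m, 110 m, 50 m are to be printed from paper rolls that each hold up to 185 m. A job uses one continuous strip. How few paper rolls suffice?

5

Total = 135 + 115 + 110 + 110 + 110 + 50 + 45 + 25 = 700 m.
Lower bound: ⌈700/185⌉ = 4 paper rolls.
Also, 5 print jobs each exceed 185/2 m, and no two of those can share a roll, so at least 5 paper rolls are needed.
A packing using 5 paper rolls:
  roll 1: 135 + 50 = 185
  roll 2: 115 + 45 + 25 = 185
  roll 3: 110 = 110
  roll 4: 110 = 110
  roll 5: 110 = 110
This matches the lower bound, so 5 is optimal.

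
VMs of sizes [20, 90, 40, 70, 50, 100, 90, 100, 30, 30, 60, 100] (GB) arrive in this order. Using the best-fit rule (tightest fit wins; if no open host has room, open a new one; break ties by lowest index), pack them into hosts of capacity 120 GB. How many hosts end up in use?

8

  20 → host 1 (new)  [load 20/120]
  90 → host 1  [load 110/120]
  40 → host 2 (new)  [load 40/120]
  70 → host 2  [load 110/120]
  50 → host 3 (new)  [load 50/120]
  100 → host 4 (new)  [load 100/120]
  90 → host 5 (new)  [load 90/120]
  100 → host 6 (new)  [load 100/120]
  30 → host 5  [load 120/120]
  30 → host 3  [load 80/120]
  60 → host 7 (new)  [load 60/120]
  100 → host 8 (new)  [load 100/120]
8 hosts opened.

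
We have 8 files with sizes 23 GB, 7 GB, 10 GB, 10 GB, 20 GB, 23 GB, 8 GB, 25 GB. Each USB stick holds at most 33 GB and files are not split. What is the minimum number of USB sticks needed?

4

Total = 25 + 23 + 23 + 20 + 10 + 10 + 8 + 7 = 126 GB.
Lower bound: ⌈126/33⌉ = 4 USB sticks.
A packing using 4 USB sticks:
  USB stick 1: 25 + 8 = 33
  USB stick 2: 23 + 10 = 33
  USB stick 3: 23 + 10 = 33
  USB stick 4: 20 + 7 = 27
This matches the lower bound, so 4 is optimal.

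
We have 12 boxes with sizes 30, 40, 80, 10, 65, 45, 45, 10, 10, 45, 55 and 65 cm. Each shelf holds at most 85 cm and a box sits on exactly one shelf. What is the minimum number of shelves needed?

7

Total = 80 + 65 + 65 + 55 + 45 + 45 + 45 + 40 + 30 + 10 + 10 + 10 = 500 cm.
Lower bound: ⌈500/85⌉ = 6 shelves.
Also, 7 boxes each exceed 85/2 cm, and no two of those can share a shelf, so at least 7 shelves are needed.
A packing using 7 shelves:
  shelf 1: 80 = 80
  shelf 2: 65 + 10 + 10 = 85
  shelf 3: 65 + 10 = 75
  shelf 4: 55 + 30 = 85
  shelf 5: 45 + 40 = 85
  shelf 6: 45 = 45
  shelf 7: 45 = 45
This matches the lower bound, so 7 is optimal.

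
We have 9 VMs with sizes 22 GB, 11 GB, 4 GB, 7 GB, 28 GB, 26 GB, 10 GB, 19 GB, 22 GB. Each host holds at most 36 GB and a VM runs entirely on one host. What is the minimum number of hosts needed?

Total = 28 + 26 + 22 + 22 + 19 + 11 + 10 + 7 + 4 = 149 GB.
Lower bound: ⌈149/36⌉ = 5 hosts.
A packing using 5 hosts:
  host 1: 28 + 7 = 35
  host 2: 26 + 10 = 36
  host 3: 22 + 11 = 33
  host 4: 22 + 4 = 26
  host 5: 19 = 19
This matches the lower bound, so 5 is optimal.

5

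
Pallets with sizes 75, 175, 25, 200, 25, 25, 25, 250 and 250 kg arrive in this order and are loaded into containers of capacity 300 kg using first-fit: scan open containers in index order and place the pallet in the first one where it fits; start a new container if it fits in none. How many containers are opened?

  75 → container 1 (new)  [load 75/300]
  175 → container 1  [load 250/300]
  25 → container 1  [load 275/300]
  200 → container 2 (new)  [load 200/300]
  25 → container 1  [load 300/300]
  25 → container 2  [load 225/300]
  25 → container 2  [load 250/300]
  250 → container 3 (new)  [load 250/300]
  250 → container 4 (new)  [load 250/300]
4 containers opened.

4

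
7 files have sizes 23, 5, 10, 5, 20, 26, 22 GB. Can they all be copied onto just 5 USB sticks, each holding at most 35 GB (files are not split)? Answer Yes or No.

Yes

A valid assignment using 4 USB sticks:
  USB stick 1: 26 + 5 = 31
  USB stick 2: 23 + 10 = 33
  USB stick 3: 22 + 5 = 27
  USB stick 4: 20 = 20
That uses only 4 ≤ 5, so 5 USB sticks are enough.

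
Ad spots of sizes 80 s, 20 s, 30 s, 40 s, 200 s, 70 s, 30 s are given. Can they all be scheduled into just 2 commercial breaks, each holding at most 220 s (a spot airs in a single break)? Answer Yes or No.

No

Total = 470 s; ⌈470/220⌉ = 3.
At least 3 commercial breaks are required, but only 2 are allowed.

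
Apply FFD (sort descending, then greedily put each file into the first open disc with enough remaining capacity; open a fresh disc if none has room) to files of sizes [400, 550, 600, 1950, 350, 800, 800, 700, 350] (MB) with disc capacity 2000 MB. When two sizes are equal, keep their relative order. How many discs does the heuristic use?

Sorted descending: 1950, 800, 800, 700, 600, 550, 400, 350, 350.
  1950 → disc 1 (new)  [load 1950/2000]
  800 → disc 2 (new)  [load 800/2000]
  800 → disc 2  [load 1600/2000]
  700 → disc 3 (new)  [load 700/2000]
  600 → disc 3  [load 1300/2000]
  550 → disc 3  [load 1850/2000]
  400 → disc 2  [load 2000/2000]
  350 → disc 4 (new)  [load 350/2000]
  350 → disc 4  [load 700/2000]
4 discs opened.

4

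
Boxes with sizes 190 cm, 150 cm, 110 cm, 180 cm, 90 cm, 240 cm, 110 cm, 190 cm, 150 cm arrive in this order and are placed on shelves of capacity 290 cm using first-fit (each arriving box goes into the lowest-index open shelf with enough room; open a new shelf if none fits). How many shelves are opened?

  190 → shelf 1 (new)  [load 190/290]
  150 → shelf 2 (new)  [load 150/290]
  110 → shelf 2  [load 260/290]
  180 → shelf 3 (new)  [load 180/290]
  90 → shelf 1  [load 280/290]
  240 → shelf 4 (new)  [load 240/290]
  110 → shelf 3  [load 290/290]
  190 → shelf 5 (new)  [load 190/290]
  150 → shelf 6 (new)  [load 150/290]
6 shelves opened.

6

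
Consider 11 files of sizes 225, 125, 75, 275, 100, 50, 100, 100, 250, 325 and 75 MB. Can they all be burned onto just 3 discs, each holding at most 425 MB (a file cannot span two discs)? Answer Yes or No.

No

Total = 1700 MB; ⌈1700/425⌉ = 4.
At least 4 discs are required, but only 3 are allowed.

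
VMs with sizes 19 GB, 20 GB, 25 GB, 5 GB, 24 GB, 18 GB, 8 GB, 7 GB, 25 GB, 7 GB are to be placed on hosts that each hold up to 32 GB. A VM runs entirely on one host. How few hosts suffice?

Total = 25 + 25 + 24 + 20 + 19 + 18 + 8 + 7 + 7 + 5 = 158 GB.
Lower bound: ⌈158/32⌉ = 5 hosts.
Also, 6 VMs each exceed 16 GB, and no two of those can share a host, so at least 6 hosts are needed.
A packing using 6 hosts:
  host 1: 25 + 7 = 32
  host 2: 25 + 7 = 32
  host 3: 24 + 8 = 32
  host 4: 20 + 5 = 25
  host 5: 19 = 19
  host 6: 18 = 18
This matches the lower bound, so 6 is optimal.

6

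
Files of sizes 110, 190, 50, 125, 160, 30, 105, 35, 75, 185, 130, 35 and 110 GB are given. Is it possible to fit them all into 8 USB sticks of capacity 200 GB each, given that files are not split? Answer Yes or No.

Yes

A valid assignment using 8 USB sticks:
  USB stick 1: 190 = 190
  USB stick 2: 185 = 185
  USB stick 3: 160 + 35 = 195
  USB stick 4: 130 + 50 = 180
  USB stick 5: 125 + 75 = 200
  USB stick 6: 110 + 35 + 30 = 175
  USB stick 7: 110 = 110
  USB stick 8: 105 = 105
Every load is within 200 GB, so 8 USB sticks suffice.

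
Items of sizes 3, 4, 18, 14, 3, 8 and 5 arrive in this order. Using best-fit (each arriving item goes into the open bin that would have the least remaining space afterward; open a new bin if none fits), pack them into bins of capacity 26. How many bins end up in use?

3

  3 → bin 1 (new)  [load 3/26]
  4 → bin 1  [load 7/26]
  18 → bin 1  [load 25/26]
  14 → bin 2 (new)  [load 14/26]
  3 → bin 2  [load 17/26]
  8 → bin 2  [load 25/26]
  5 → bin 3 (new)  [load 5/26]
3 bins opened.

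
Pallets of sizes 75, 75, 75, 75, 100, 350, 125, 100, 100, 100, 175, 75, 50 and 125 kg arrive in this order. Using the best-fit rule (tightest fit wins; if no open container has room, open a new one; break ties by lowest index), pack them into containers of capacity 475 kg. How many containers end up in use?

  75 → container 1 (new)  [load 75/475]
  75 → container 1  [load 150/475]
  75 → container 1  [load 225/475]
  75 → container 1  [load 300/475]
  100 → container 1  [load 400/475]
  350 → container 2 (new)  [load 350/475]
  125 → container 2  [load 475/475]
  100 → container 3 (new)  [load 100/475]
  100 → container 3  [load 200/475]
  100 → container 3  [load 300/475]
  175 → container 3  [load 475/475]
  75 → container 1  [load 475/475]
  50 → container 4 (new)  [load 50/475]
  125 → container 4  [load 175/475]
4 containers opened.

4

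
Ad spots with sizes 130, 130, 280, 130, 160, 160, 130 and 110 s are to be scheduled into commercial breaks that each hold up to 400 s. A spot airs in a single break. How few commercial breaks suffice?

4

Total = 280 + 160 + 160 + 130 + 130 + 130 + 130 + 110 = 1230 s.
Lower bound: ⌈1230/400⌉ = 4 commercial breaks.
A packing using 4 commercial breaks:
  break 1: 280 + 110 = 390
  break 2: 160 + 160 = 320
  break 3: 130 + 130 + 130 = 390
  break 4: 130 = 130
This matches the lower bound, so 4 is optimal.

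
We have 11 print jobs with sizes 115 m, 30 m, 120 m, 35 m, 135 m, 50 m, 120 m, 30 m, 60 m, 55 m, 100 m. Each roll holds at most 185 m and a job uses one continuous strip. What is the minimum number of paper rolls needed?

Total = 135 + 120 + 120 + 115 + 100 + 60 + 55 + 50 + 35 + 30 + 30 = 850 m.
Lower bound: ⌈850/185⌉ = 5 paper rolls.
A packing using 5 paper rolls:
  roll 1: 135 + 50 = 185
  roll 2: 120 + 60 = 180
  roll 3: 120 + 55 = 175
  roll 4: 115 + 35 + 30 = 180
  roll 5: 100 + 30 = 130
This matches the lower bound, so 5 is optimal.

5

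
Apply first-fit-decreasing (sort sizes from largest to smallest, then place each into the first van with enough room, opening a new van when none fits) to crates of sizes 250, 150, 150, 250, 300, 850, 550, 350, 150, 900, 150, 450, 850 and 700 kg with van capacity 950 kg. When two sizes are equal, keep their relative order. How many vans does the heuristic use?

Sorted descending: 900, 850, 850, 700, 550, 450, 350, 300, 250, 250, 150, 150, 150, 150.
  900 → van 1 (new)  [load 900/950]
  850 → van 2 (new)  [load 850/950]
  850 → van 3 (new)  [load 850/950]
  700 → van 4 (new)  [load 700/950]
  550 → van 5 (new)  [load 550/950]
  450 → van 6 (new)  [load 450/950]
  350 → van 5  [load 900/950]
  300 → van 6  [load 750/950]
  250 → van 4  [load 950/950]
  250 → van 7 (new)  [load 250/950]
  150 → van 6  [load 900/950]
  150 → van 7  [load 400/950]
  150 → van 7  [load 550/950]
  150 → van 7  [load 700/950]
7 vans opened.

7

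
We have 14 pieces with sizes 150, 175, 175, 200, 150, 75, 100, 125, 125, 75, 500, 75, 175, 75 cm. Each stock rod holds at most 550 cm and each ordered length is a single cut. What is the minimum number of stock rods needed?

Total = 500 + 200 + 175 + 175 + 175 + 150 + 150 + 125 + 125 + 100 + 75 + 75 + 75 + 75 = 2175 cm.
Lower bound: ⌈2175/550⌉ = 4 stock rods.
A packing using 5 stock rods:
  stock rod 1: 500 = 500
  stock rod 2: 200 + 175 + 175 = 550
  stock rod 3: 175 + 150 + 150 + 75 = 550
  stock rod 4: 125 + 125 + 100 + 75 + 75 = 500
  stock rod 5: 75 = 75
No arrangement into 4 stock rods stays within capacity, so 5 is optimal.

5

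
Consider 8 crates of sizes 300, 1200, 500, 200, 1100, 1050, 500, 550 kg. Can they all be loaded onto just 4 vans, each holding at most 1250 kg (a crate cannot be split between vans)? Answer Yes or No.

No

Total = 5400 kg; ⌈5400/1250⌉ = 5.
At least 5 vans are required, but only 4 are allowed.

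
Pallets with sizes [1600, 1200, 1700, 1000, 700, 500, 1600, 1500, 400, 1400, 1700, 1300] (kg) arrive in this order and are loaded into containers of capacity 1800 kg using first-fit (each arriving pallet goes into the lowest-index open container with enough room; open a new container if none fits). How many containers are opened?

  1600 → container 1 (new)  [load 1600/1800]
  1200 → container 2 (new)  [load 1200/1800]
  1700 → container 3 (new)  [load 1700/1800]
  1000 → container 4 (new)  [load 1000/1800]
  700 → container 4  [load 1700/1800]
  500 → container 2  [load 1700/1800]
  1600 → container 5 (new)  [load 1600/1800]
  1500 → container 6 (new)  [load 1500/1800]
  400 → container 7 (new)  [load 400/1800]
  1400 → container 7  [load 1800/1800]
  1700 → container 8 (new)  [load 1700/1800]
  1300 → container 9 (new)  [load 1300/1800]
9 containers opened.

9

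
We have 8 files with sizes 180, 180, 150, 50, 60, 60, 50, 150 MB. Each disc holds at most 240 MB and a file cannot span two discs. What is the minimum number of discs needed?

4

Total = 180 + 180 + 150 + 150 + 60 + 60 + 50 + 50 = 880 MB.
Lower bound: ⌈880/240⌉ = 4 discs.
A packing using 4 discs:
  disc 1: 180 + 60 = 240
  disc 2: 180 + 60 = 240
  disc 3: 150 + 50 = 200
  disc 4: 150 + 50 = 200
This matches the lower bound, so 4 is optimal.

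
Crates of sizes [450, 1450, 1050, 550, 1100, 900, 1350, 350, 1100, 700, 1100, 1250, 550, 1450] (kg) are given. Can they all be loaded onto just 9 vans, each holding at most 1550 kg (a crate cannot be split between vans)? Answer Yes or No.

Total = 13350 kg; ⌈13350/1550⌉ = 9.
The bound of 9 does not rule out 9, but exhaustive search shows no assignment into 9 vans of capacity 1550 kg exists — the minimum is 10.

No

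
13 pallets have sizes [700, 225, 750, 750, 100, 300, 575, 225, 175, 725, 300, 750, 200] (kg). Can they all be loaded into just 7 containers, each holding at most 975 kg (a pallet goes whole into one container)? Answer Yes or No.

Yes

A valid assignment using 7 containers:
  container 1: 750 + 225 = 975
  container 2: 750 + 225 = 975
  container 3: 750 + 200 = 950
  container 4: 725 + 175 = 900
  container 5: 700 + 100 = 800
  container 6: 575 + 300 = 875
  container 7: 300 = 300
Every load is within 975 kg, so 7 containers suffice.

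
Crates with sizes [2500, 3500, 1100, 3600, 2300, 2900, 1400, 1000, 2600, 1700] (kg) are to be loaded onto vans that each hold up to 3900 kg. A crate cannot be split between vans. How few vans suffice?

7

Total = 3600 + 3500 + 2900 + 2600 + 2500 + 2300 + 1700 + 1400 + 1100 + 1000 = 22600 kg.
Lower bound: ⌈22600/3900⌉ = 6 vans.
A packing using 7 vans:
  van 1: 3600 = 3600
  van 2: 3500 = 3500
  van 3: 2900 + 1000 = 3900
  van 4: 2600 + 1100 = 3700
  van 5: 2500 + 1400 = 3900
  van 6: 2300 = 2300
  van 7: 1700 = 1700
No arrangement into 6 vans stays within capacity, so 7 is optimal.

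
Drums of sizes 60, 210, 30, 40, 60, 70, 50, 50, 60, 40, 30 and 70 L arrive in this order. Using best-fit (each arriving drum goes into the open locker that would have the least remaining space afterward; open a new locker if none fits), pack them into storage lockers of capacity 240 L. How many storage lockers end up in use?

4

  60 → locker 1 (new)  [load 60/240]
  210 → locker 2 (new)  [load 210/240]
  30 → locker 2  [load 240/240]
  40 → locker 1  [load 100/240]
  60 → locker 1  [load 160/240]
  70 → locker 1  [load 230/240]
  50 → locker 3 (new)  [load 50/240]
  50 → locker 3  [load 100/240]
  60 → locker 3  [load 160/240]
  40 → locker 3  [load 200/240]
  30 → locker 3  [load 230/240]
  70 → locker 4 (new)  [load 70/240]
4 storage lockers opened.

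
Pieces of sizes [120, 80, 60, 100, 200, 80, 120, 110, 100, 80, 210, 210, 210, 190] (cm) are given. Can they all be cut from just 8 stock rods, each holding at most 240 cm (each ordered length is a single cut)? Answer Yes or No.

No

Total = 1870 cm; ⌈1870/240⌉ = 8.
The bound of 8 does not rule out 8, but exhaustive search shows no assignment into 8 stock rods of capacity 240 cm exists — the minimum is 9.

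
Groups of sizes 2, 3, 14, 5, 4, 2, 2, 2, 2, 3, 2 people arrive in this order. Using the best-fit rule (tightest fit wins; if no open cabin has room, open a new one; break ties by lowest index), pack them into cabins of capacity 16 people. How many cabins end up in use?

3

  2 → cabin 1 (new)  [load 2/16]
  3 → cabin 1  [load 5/16]
  14 → cabin 2 (new)  [load 14/16]
  5 → cabin 1  [load 10/16]
  4 → cabin 1  [load 14/16]
  2 → cabin 1  [load 16/16]
  2 → cabin 2  [load 16/16]
  2 → cabin 3 (new)  [load 2/16]
  2 → cabin 3  [load 4/16]
  3 → cabin 3  [load 7/16]
  2 → cabin 3  [load 9/16]
3 cabins opened.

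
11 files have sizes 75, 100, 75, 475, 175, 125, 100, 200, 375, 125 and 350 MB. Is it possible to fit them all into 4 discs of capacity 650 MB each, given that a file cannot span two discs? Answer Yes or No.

Yes

A valid assignment using 4 discs:
  disc 1: 475 + 175 = 650
  disc 2: 375 + 200 + 75 = 650
  disc 3: 350 + 125 + 125 = 600
  disc 4: 100 + 100 + 75 = 275
Every load is within 650 MB, so 4 discs suffice.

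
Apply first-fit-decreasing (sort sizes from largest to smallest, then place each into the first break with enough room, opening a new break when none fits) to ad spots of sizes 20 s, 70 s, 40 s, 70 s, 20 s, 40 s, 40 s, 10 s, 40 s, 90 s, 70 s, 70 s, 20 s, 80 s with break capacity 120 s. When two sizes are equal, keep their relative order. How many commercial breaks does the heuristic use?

Sorted descending: 90, 80, 70, 70, 70, 70, 40, 40, 40, 40, 20, 20, 20, 10.
  90 → break 1 (new)  [load 90/120]
  80 → break 2 (new)  [load 80/120]
  70 → break 3 (new)  [load 70/120]
  70 → break 4 (new)  [load 70/120]
  70 → break 5 (new)  [load 70/120]
  70 → break 6 (new)  [load 70/120]
  40 → break 2  [load 120/120]
  40 → break 3  [load 110/120]
  40 → break 4  [load 110/120]
  40 → break 5  [load 110/120]
  20 → break 1  [load 110/120]
  20 → break 6  [load 90/120]
  20 → break 6  [load 110/120]
  10 → break 1  [load 120/120]
6 commercial breaks opened.

6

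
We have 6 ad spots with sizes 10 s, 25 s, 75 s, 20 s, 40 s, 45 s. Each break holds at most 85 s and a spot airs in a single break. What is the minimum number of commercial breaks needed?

3

Total = 75 + 45 + 40 + 25 + 20 + 10 = 215 s.
Lower bound: ⌈215/85⌉ = 3 commercial breaks.
A packing using 3 commercial breaks:
  break 1: 75 + 10 = 85
  break 2: 45 + 40 = 85
  break 3: 25 + 20 = 45
This matches the lower bound, so 3 is optimal.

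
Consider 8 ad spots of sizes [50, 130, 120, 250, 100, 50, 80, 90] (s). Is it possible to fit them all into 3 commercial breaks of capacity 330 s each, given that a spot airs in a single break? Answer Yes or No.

A valid assignment using 3 commercial breaks:
  break 1: 250 + 80 = 330
  break 2: 130 + 120 + 50 = 300
  break 3: 100 + 90 + 50 = 240
Every load is within 330 s, so 3 commercial breaks suffice.

Yes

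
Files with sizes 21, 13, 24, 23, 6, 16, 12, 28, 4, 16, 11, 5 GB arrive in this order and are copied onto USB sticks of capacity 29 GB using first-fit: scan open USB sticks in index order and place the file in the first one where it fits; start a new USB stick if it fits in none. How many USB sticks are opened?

7

  21 → USB stick 1 (new)  [load 21/29]
  13 → USB stick 2 (new)  [load 13/29]
  24 → USB stick 3 (new)  [load 24/29]
  23 → USB stick 4 (new)  [load 23/29]
  6 → USB stick 1  [load 27/29]
  16 → USB stick 2  [load 29/29]
  12 → USB stick 5 (new)  [load 12/29]
  28 → USB stick 6 (new)  [load 28/29]
  4 → USB stick 3  [load 28/29]
  16 → USB stick 5  [load 28/29]
  11 → USB stick 7 (new)  [load 11/29]
  5 → USB stick 4  [load 28/29]
7 USB sticks opened.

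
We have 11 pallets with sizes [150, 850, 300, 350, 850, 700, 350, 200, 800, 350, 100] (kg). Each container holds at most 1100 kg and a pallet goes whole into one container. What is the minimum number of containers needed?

Total = 850 + 850 + 800 + 700 + 350 + 350 + 350 + 300 + 200 + 150 + 100 = 5000 kg.
Lower bound: ⌈5000/1100⌉ = 5 containers.
A packing using 5 containers:
  container 1: 850 + 200 = 1050
  container 2: 850 + 150 + 100 = 1100
  container 3: 800 + 300 = 1100
  container 4: 700 + 350 = 1050
  container 5: 350 + 350 = 700
This matches the lower bound, so 5 is optimal.

5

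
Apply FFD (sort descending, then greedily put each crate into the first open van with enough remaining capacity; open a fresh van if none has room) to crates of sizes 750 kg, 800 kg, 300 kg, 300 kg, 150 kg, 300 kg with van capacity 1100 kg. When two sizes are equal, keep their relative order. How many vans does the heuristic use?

3

Sorted descending: 800, 750, 300, 300, 300, 150.
  800 → van 1 (new)  [load 800/1100]
  750 → van 2 (new)  [load 750/1100]
  300 → van 1  [load 1100/1100]
  300 → van 2  [load 1050/1100]
  300 → van 3 (new)  [load 300/1100]
  150 → van 3  [load 450/1100]
3 vans opened.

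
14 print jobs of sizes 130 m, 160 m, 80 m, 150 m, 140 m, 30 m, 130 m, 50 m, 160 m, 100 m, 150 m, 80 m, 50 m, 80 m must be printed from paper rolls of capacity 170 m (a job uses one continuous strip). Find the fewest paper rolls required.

10

Total = 160 + 160 + 150 + 150 + 140 + 130 + 130 + 100 + 80 + 80 + 80 + 50 + 50 + 30 = 1490 m.
Lower bound: ⌈1490/170⌉ = 9 paper rolls.
A packing using 10 paper rolls:
  roll 1: 160 = 160
  roll 2: 160 = 160
  roll 3: 150 = 150
  roll 4: 150 = 150
  roll 5: 140 + 30 = 170
  roll 6: 130 = 130
  roll 7: 130 = 130
  roll 8: 100 + 50 = 150
  roll 9: 80 + 80 = 160
  roll 10: 80 + 50 = 130
No arrangement into 9 paper rolls stays within capacity, so 10 is optimal.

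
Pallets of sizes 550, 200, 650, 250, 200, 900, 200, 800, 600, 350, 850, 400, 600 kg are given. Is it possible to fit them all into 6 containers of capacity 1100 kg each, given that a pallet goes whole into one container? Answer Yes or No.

No

Total = 6550 kg; ⌈6550/1100⌉ = 6.
The bound of 6 does not rule out 6, but exhaustive search shows no assignment into 6 containers of capacity 1100 kg exists — the minimum is 7.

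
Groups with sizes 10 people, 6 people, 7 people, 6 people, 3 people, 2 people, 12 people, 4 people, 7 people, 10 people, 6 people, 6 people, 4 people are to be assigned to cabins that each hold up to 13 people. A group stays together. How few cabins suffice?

Total = 12 + 10 + 10 + 7 + 7 + 6 + 6 + 6 + 6 + 4 + 4 + 3 + 2 = 83 people.
Lower bound: ⌈83/13⌉ = 7 cabins.
A packing using 7 cabins:
  cabin 1: 12 = 12
  cabin 2: 10 + 3 = 13
  cabin 3: 10 + 2 = 12
  cabin 4: 7 + 6 = 13
  cabin 5: 7 + 6 = 13
  cabin 6: 6 + 6 = 12
  cabin 7: 4 + 4 = 8
This matches the lower bound, so 7 is optimal.

7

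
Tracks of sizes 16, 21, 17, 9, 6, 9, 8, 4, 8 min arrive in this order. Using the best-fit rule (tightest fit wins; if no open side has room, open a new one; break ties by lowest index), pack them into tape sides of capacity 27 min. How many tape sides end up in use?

  16 → side 1 (new)  [load 16/27]
  21 → side 2 (new)  [load 21/27]
  17 → side 3 (new)  [load 17/27]
  9 → side 3  [load 26/27]
  6 → side 2  [load 27/27]
  9 → side 1  [load 25/27]
  8 → side 4 (new)  [load 8/27]
  4 → side 4  [load 12/27]
  8 → side 4  [load 20/27]
4 tape sides opened.

4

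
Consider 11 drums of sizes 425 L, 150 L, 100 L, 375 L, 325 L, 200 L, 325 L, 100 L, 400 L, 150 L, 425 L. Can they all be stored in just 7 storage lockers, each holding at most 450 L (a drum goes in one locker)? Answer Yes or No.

Total = 2975 L; ⌈2975/450⌉ = 7.
The bound of 7 does not rule out 7, but exhaustive search shows no assignment into 7 storage lockers of capacity 450 L exists — the minimum is 8.

No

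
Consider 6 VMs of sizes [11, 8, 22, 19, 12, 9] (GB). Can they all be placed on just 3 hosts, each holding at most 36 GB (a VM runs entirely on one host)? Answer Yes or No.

A valid assignment using 3 hosts:
  host 1: 22 + 12 = 34
  host 2: 19 + 11 = 30
  host 3: 9 + 8 = 17
Every load is within 36 GB, so 3 hosts suffice.

Yes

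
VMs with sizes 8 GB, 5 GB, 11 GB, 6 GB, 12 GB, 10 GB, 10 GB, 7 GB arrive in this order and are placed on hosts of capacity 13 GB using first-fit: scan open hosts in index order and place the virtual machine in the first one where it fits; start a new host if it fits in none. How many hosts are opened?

6

  8 → host 1 (new)  [load 8/13]
  5 → host 1  [load 13/13]
  11 → host 2 (new)  [load 11/13]
  6 → host 3 (new)  [load 6/13]
  12 → host 4 (new)  [load 12/13]
  10 → host 5 (new)  [load 10/13]
  10 → host 6 (new)  [load 10/13]
  7 → host 3  [load 13/13]
6 hosts opened.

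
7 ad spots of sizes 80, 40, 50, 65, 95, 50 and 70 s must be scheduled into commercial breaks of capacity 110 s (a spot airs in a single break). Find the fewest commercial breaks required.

Total = 95 + 80 + 70 + 65 + 50 + 50 + 40 = 450 s.
Lower bound: ⌈450/110⌉ = 5 commercial breaks.
A packing using 5 commercial breaks:
  break 1: 95 = 95
  break 2: 80 = 80
  break 3: 70 + 40 = 110
  break 4: 65 = 65
  break 5: 50 + 50 = 100
This matches the lower bound, so 5 is optimal.

5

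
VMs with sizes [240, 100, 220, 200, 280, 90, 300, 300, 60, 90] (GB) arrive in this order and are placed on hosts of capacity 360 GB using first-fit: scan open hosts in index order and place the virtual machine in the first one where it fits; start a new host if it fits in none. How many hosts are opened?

  240 → host 1 (new)  [load 240/360]
  100 → host 1  [load 340/360]
  220 → host 2 (new)  [load 220/360]
  200 → host 3 (new)  [load 200/360]
  280 → host 4 (new)  [load 280/360]
  90 → host 2  [load 310/360]
  300 → host 5 (new)  [load 300/360]
  300 → host 6 (new)  [load 300/360]
  60 → host 3  [load 260/360]
  90 → host 3  [load 350/360]
6 hosts opened.

6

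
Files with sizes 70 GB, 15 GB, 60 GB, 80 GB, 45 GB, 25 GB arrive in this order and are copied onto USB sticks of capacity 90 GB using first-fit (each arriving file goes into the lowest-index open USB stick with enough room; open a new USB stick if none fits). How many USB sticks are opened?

  70 → USB stick 1 (new)  [load 70/90]
  15 → USB stick 1  [load 85/90]
  60 → USB stick 2 (new)  [load 60/90]
  80 → USB stick 3 (new)  [load 80/90]
  45 → USB stick 4 (new)  [load 45/90]
  25 → USB stick 2  [load 85/90]
4 USB sticks opened.

4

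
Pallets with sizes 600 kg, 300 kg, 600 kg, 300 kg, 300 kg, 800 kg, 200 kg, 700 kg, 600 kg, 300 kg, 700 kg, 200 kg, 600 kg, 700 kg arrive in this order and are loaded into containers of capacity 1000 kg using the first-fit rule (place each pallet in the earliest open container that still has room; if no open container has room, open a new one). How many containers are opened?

  600 → container 1 (new)  [load 600/1000]
  300 → container 1  [load 900/1000]
  600 → container 2 (new)  [load 600/1000]
  300 → container 2  [load 900/1000]
  300 → container 3 (new)  [load 300/1000]
  800 → container 4 (new)  [load 800/1000]
  200 → container 3  [load 500/1000]
  700 → container 5 (new)  [load 700/1000]
  600 → container 6 (new)  [load 600/1000]
  300 → container 3  [load 800/1000]
  700 → container 7 (new)  [load 700/1000]
  200 → container 3  [load 1000/1000]
  600 → container 8 (new)  [load 600/1000]
  700 → container 9 (new)  [load 700/1000]
9 containers opened.

9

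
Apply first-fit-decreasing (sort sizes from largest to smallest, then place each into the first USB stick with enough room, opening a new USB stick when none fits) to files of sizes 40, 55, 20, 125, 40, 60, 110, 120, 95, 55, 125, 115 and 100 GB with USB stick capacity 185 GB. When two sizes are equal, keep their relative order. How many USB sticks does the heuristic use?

Sorted descending: 125, 125, 120, 115, 110, 100, 95, 60, 55, 55, 40, 40, 20.
  125 → USB stick 1 (new)  [load 125/185]
  125 → USB stick 2 (new)  [load 125/185]
  120 → USB stick 3 (new)  [load 120/185]
  115 → USB stick 4 (new)  [load 115/185]
  110 → USB stick 5 (new)  [load 110/185]
  100 → USB stick 6 (new)  [load 100/185]
  95 → USB stick 7 (new)  [load 95/185]
  60 → USB stick 1  [load 185/185]
  55 → USB stick 2  [load 180/185]
  55 → USB stick 3  [load 175/185]
  40 → USB stick 4  [load 155/185]
  40 → USB stick 5  [load 150/185]
  20 → USB stick 4  [load 175/185]
7 USB sticks opened.

7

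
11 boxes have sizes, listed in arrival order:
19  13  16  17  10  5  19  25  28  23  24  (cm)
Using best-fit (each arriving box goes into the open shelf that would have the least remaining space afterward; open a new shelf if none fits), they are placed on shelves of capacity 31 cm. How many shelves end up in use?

  19 → shelf 1 (new)  [load 19/31]
  13 → shelf 2 (new)  [load 13/31]
  16 → shelf 2  [load 29/31]
  17 → shelf 3 (new)  [load 17/31]
  10 → shelf 1  [load 29/31]
  5 → shelf 3  [load 22/31]
  19 → shelf 4 (new)  [load 19/31]
  25 → shelf 5 (new)  [load 25/31]
  28 → shelf 6 (new)  [load 28/31]
  23 → shelf 7 (new)  [load 23/31]
  24 → shelf 8 (new)  [load 24/31]
8 shelves opened.

8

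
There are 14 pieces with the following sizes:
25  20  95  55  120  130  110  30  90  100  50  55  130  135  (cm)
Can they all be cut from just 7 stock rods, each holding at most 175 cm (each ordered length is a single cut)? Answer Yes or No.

Total = 1145 cm; ⌈1145/175⌉ = 7.
8 pieces each exceed half the capacity and cannot share a stock rod, forcing at least 8 stock rods.
At least 8 stock rods are required, but only 7 are allowed.

No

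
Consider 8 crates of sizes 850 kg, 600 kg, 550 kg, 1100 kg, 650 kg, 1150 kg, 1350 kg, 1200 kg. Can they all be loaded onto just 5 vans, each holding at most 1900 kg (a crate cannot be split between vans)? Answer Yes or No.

Yes

A valid assignment using 5 vans:
  van 1: 1350 + 550 = 1900
  van 2: 1200 + 650 = 1850
  van 3: 1150 + 600 = 1750
  van 4: 1100 = 1100
  van 5: 850 = 850
Every load is within 1900 kg, so 5 vans suffice.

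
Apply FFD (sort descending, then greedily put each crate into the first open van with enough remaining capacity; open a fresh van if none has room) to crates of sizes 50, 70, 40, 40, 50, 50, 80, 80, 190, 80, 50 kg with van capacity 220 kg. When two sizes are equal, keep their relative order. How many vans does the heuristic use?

Sorted descending: 190, 80, 80, 80, 70, 50, 50, 50, 50, 40, 40.
  190 → van 1 (new)  [load 190/220]
  80 → van 2 (new)  [load 80/220]
  80 → van 2  [load 160/220]
  80 → van 3 (new)  [load 80/220]
  70 → van 3  [load 150/220]
  50 → van 2  [load 210/220]
  50 → van 3  [load 200/220]
  50 → van 4 (new)  [load 50/220]
  50 → van 4  [load 100/220]
  40 → van 4  [load 140/220]
  40 → van 4  [load 180/220]
4 vans opened.

4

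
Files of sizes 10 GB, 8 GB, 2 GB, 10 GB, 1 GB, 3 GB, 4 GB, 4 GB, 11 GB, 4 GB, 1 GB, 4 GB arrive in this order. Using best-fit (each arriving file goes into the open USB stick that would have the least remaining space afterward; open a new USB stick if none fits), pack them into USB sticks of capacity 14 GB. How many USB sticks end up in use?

  10 → USB stick 1 (new)  [load 10/14]
  8 → USB stick 2 (new)  [load 8/14]
  2 → USB stick 1  [load 12/14]
  10 → USB stick 3 (new)  [load 10/14]
  1 → USB stick 1  [load 13/14]
  3 → USB stick 3  [load 13/14]
  4 → USB stick 2  [load 12/14]
  4 → USB stick 4 (new)  [load 4/14]
  11 → USB stick 5 (new)  [load 11/14]
  4 → USB stick 4  [load 8/14]
  1 → USB stick 1  [load 14/14]
  4 → USB stick 4  [load 12/14]
5 USB sticks opened.

5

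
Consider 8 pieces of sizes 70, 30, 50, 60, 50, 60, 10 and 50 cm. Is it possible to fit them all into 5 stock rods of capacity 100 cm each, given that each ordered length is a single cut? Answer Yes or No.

A valid assignment using 5 stock rods:
  stock rod 1: 70 + 30 = 100
  stock rod 2: 60 + 10 = 70
  stock rod 3: 60 = 60
  stock rod 4: 50 + 50 = 100
  stock rod 5: 50 = 50
Every load is within 100 cm, so 5 stock rods suffice.

Yes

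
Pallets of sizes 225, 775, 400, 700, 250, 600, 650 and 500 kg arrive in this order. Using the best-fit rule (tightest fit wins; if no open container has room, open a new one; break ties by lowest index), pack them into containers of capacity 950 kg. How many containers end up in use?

6

  225 → container 1 (new)  [load 225/950]
  775 → container 2 (new)  [load 775/950]
  400 → container 1  [load 625/950]
  700 → container 3 (new)  [load 700/950]
  250 → container 3  [load 950/950]
  600 → container 4 (new)  [load 600/950]
  650 → container 5 (new)  [load 650/950]
  500 → container 6 (new)  [load 500/950]
6 containers opened.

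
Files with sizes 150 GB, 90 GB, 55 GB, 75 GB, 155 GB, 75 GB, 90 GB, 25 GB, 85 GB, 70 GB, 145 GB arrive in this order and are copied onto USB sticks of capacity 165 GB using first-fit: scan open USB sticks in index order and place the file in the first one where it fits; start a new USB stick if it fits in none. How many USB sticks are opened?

  150 → USB stick 1 (new)  [load 150/165]
  90 → USB stick 2 (new)  [load 90/165]
  55 → USB stick 2  [load 145/165]
  75 → USB stick 3 (new)  [load 75/165]
  155 → USB stick 4 (new)  [load 155/165]
  75 → USB stick 3  [load 150/165]
  90 → USB stick 5 (new)  [load 90/165]
  25 → USB stick 5  [load 115/165]
  85 → USB stick 6 (new)  [load 85/165]
  70 → USB stick 6  [load 155/165]
  145 → USB stick 7 (new)  [load 145/165]
7 USB sticks opened.

7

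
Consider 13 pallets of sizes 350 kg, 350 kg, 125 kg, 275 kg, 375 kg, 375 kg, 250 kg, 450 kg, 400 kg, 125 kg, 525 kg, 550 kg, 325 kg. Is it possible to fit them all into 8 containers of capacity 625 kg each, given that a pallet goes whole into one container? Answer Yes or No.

No

Total = 4475 kg; ⌈4475/625⌉ = 8.
9 pallets each exceed half the capacity and cannot share a container, forcing at least 9 containers.
At least 9 containers are required, but only 8 are allowed.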